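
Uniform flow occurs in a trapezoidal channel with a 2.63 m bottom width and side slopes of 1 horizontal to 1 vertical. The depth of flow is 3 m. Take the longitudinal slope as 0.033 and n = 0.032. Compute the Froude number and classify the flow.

With bottom width b = 2.63 m and side slope z = 1: A = (b + zy)y = (2.63 + 1×3)×3 = 16.89 m²; P = b + 2y√(1+z²) = 2.63 + 2×3×1.414 = 11.12 m.
Hydraulic radius R = A/P = 16.89/11.12 = 1.52 m.
V = (1/n) R^(2/3) √S = (1/0.032) × 1.52^(2/3) × √0.033 = 7.503 m/s. Hydraulic depth D_h = A/T = 16.89/8.63 = 1.957 m.
Froude number Fr = V/√(g·D_h) = 7.503/√(9.81×1.957) = 1.71, which is greater than 1, so the flow is supercritical.

supercritical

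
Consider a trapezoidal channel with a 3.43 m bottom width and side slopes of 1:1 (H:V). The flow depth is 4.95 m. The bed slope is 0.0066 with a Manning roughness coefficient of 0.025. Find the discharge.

With bottom width b = 3.43 m and side slope z = 1: A = (b + zy)y = (3.43 + 1×4.95)×4.95 = 41.48 m²; P = b + 2y√(1+z²) = 3.43 + 2×4.95×1.414 = 17.43 m.
Hydraulic radius R = A/P = 41.48/17.43 = 2.38 m.
Manning's equation: Q = (1/n) A R^(2/3) S^(1/2) = (1/0.025) × 41.48 × 2.38^(2/3) × 0.0066^(1/2) = 240 m³/s.

Q = 240 m³/s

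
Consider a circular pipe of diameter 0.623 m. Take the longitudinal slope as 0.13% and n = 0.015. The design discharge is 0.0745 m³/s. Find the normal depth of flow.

y_n = 0.255 m

Manning's equation rearranged: A R^(2/3) = nQ / (1·√S) = 0.015 × 0.0745 / (√0.0013) = 0.03099.
Try y = 0.176 m: A R^(2/3) = 0.01538 — short.
Try y = 0.307 m: A R^(2/3) = 0.04304 — over.
Try y = 0.255 m: A R^(2/3) = 0.03101 — matches.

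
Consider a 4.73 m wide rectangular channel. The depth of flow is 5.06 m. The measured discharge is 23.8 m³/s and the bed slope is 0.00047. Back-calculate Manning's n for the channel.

n = 0.03

Flow area A = b·y = 4.73 × 5.06 = 23.93 m². Wetted perimeter P = b + 2y = 4.73 + 2×5.06 = 14.85 m.
Hydraulic radius R = A/P = 23.93/14.85 = 1.612 m.
Rearranging Manning's equation: n = (1/Q) A R^(2/3) S^(1/2) = (1/23.8) × 23.93 × 1.612^(2/3) × √0.00047 = 0.03.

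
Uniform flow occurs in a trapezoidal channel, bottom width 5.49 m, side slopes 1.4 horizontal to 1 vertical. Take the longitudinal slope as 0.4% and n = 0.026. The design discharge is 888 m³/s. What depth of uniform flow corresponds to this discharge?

Manning's equation rearranged: A R^(2/3) = nQ / (1·√S) = 0.026 × 888 / (√0.004) = 365.1.
At y = 10.3 m: A R^(2/3) = 600.4 — high.
At y = 6.94 m: A R^(2/3) = 247.6 — low.
At y = 8.27 m: A R^(2/3) = 365 — ≈ 365.1.

y_n = 8.27 m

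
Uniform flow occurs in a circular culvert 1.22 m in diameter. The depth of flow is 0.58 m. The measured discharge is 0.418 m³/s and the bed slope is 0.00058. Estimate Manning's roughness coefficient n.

n = 0.014

For a circular section of diameter D = 1.22 m at depth y = 0.58 m, the central angle is θ = 2 arccos(1 − 2y/D) = 3.043 rad. Then A = (D²/8)(θ − sin θ) = 0.5479 m² and P = Dθ/2 = 1.856 m.
Hydraulic radius R = A/P = 0.5479/1.856 = 0.2952 m.
Rearranging Manning's equation: n = (1/Q) A R^(2/3) S^(1/2) = (1/0.418) × 0.5479 × 0.2952^(2/3) × √0.00058 = 0.014.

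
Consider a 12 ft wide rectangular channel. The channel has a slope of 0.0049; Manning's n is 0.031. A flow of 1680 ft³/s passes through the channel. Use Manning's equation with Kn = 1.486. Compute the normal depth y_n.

Manning's equation rearranged: A R^(2/3) = nQ / (1.486·√S) = 0.031 × 1680 / (1.486 × √0.0049) = 500.7.
Try y = 11.6 ft: A R^(2/3) = 348.1 — too small.
Try y = 18.1 ft: A R^(2/3) = 592.6 — too large.
Try y = 15.7 ft: A R^(2/3) = 501.4 — matches.

y_n = 15.7 ft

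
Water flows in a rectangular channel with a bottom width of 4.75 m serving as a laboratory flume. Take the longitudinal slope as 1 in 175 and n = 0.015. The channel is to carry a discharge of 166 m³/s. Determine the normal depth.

Manning's equation rearranged: A R^(2/3) = nQ / (1·√S) = 0.015 × 166 / (√0.005714) = 32.94.
Try y = 5.73 m: A R^(2/3) = 38.45 — too large.
Try y = 5.04 m: A R^(2/3) = 32.94 — close enough.

y_n = 5.04 m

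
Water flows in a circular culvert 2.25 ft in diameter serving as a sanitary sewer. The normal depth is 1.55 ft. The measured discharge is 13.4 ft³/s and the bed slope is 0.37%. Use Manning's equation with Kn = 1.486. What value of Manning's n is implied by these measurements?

For a circular section of diameter D = 2.25 ft at depth y = 1.55 ft, the central angle is θ = 2 arccos(1 − 2y/D) = 3.916 rad. Then A = (D²/8)(θ − sin θ) = 2.921 ft² and P = Dθ/2 = 4.406 ft.
Hydraulic radius R = A/P = 2.921/4.406 = 0.663 ft.
Rearranging Manning's equation: n = (1.486/Q) A R^(2/3) S^(1/2) = (1.486/13.4) × 2.921 × 0.663^(2/3) × √0.0037 = 0.015.

n = 0.015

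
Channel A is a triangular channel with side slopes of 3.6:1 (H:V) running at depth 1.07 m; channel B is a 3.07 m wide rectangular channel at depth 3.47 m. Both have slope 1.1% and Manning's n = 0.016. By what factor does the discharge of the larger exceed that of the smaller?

Channel A: For a triangular section with side slope z = 3.6: A = zy² = 3.6×1.07² = 4.122 m²; P = 2y√(1+z²) = 2×1.07×3.736 = 7.996 m. Hydraulic radius R = A/P = 4.122/7.996 = 0.5155 m. Q_A = (1/0.016)·4.122·0.5155^(2/3)·√0.011 = 17.37 m³/s.
Channel B: Flow area A = b·y = 3.07 × 3.47 = 10.65 m². Wetted perimeter P = b + 2y = 3.07 + 2×3.47 = 10.01 m. Hydraulic radius R = A/P = 10.65/10.01 = 1.064 m. Q_B = (1/0.016)·10.65·1.064^(2/3)·√0.011 = 72.79 m³/s.
The larger discharge is 72.79 m³/s and the smaller is 17.37 m³/s; the ratio is 4.19.

4.19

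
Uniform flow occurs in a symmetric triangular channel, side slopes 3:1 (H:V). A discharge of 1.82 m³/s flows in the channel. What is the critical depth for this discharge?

At critical depth, Q² T / (g A³) = 1, i.e. A³/T = Q²/g = 1.82²/9.81 = 0.3377.
Trying y = 0.733 m: A³/T = 0.9522 — high.
Trying y = 0.47 m: A³/T = 0.1032 — low.
Trying y = 0.596 m: A³/T = 0.3384 — matches.

y_c = 0.596 m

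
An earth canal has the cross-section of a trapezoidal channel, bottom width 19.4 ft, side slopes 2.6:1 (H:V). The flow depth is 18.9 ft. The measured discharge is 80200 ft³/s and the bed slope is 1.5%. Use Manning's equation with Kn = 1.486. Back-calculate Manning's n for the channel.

n = 0.014

With bottom width b = 19.4 ft and side slope z = 2.6: A = (b + zy)y = (19.4 + 2.6×18.9)×18.9 = 1295 ft²; P = b + 2y√(1+z²) = 19.4 + 2×18.9×2.786 = 124.7 ft.
Hydraulic radius R = A/P = 1295/124.7 = 10.39 ft.
Rearranging Manning's equation: n = (1.486/Q) A R^(2/3) S^(1/2) = (1.486/80200) × 1295 × 10.39^(2/3) × √0.015 = 0.014.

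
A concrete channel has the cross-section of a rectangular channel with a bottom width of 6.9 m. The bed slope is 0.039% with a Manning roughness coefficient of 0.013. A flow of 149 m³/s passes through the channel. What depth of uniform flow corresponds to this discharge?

y_n = 7.92 m

Manning's equation rearranged: A R^(2/3) = nQ / (1·√S) = 0.013 × 149 / (√0.00039) = 98.08.
Trying y = 9.23 m: A R^(2/3) = 117.7 — high.
Trying y = 5.76 m: A R^(2/3) = 66.36 — low.
Trying y = 7.92 m: A R^(2/3) = 98.05 — close enough.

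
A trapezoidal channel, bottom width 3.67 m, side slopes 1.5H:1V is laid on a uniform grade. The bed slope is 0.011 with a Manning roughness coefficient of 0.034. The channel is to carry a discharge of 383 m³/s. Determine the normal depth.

Manning's equation rearranged: A R^(2/3) = nQ / (1·√S) = 0.034 × 383 / (√0.011) = 124.2.
Try y = 6.41 m: A R^(2/3) = 184.1 — too large.
Try y = 3.7 m: A R^(2/3) = 54.25 — too small.
Try y = 5.39 m: A R^(2/3) = 124.1 — ≈ 124.2.

y_n = 5.39 m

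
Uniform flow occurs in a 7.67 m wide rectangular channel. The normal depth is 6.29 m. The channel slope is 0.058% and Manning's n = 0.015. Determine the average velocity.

V = 2.86 m/s

Flow area A = b·y = 7.67 × 6.29 = 48.24 m². Wetted perimeter P = b + 2y = 7.67 + 2×6.29 = 20.25 m.
Hydraulic radius R = A/P = 48.24/20.25 = 2.382 m.
From Manning's equation, V = (1/n) R^(2/3) S^(1/2) = (1/0.015) × 2.382^(2/3) × 0.00058^(1/2) = 2.86 m/s.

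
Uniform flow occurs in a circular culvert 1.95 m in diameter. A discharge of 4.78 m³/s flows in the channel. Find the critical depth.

At critical depth, Q² T / (g A³) = 1, i.e. A³/T = Q²/g = 4.78²/9.81 = 2.329.
At y = 0.782 m: A³/T = 0.7338 — short.
At y = 1.21 m: A³/T = 3.9 — over.
At y = 1.06 m: A³/T = 2.35 — close enough.

y_c = 1.06 m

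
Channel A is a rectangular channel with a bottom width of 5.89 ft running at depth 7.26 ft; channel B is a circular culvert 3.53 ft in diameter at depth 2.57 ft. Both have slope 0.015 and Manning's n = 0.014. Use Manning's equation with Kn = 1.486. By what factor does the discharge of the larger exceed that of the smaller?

8.84

Channel A: Flow area A = b·y = 5.89 × 7.26 = 42.76 ft². Wetted perimeter P = b + 2y = 5.89 + 2×7.26 = 20.41 ft. Hydraulic radius R = A/P = 42.76/20.41 = 2.095 ft. Q_A = (1.486/0.014)·42.76·2.095^(2/3)·√0.015 = 910.2 ft³/s.
Channel B: For a circular section of diameter D = 3.53 ft at depth y = 2.57 ft, the central angle is θ = 2 arccos(1 − 2y/D) = 4.089 rad. Then A = (D²/8)(θ − sin θ) = 7.633 ft² and P = Dθ/2 = 7.217 ft. Hydraulic radius R = A/P = 7.633/7.217 = 1.058 ft. Q_B = (1.486/0.014)·7.633·1.058^(2/3)·√0.015 = 103 ft³/s.
The larger discharge is 910.2 ft³/s and the smaller is 103 ft³/s; the ratio is 8.84.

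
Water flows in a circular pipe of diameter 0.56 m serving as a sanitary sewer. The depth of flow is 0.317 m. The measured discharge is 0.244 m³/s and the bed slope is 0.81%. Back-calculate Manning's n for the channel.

For a circular section of diameter D = 0.56 m at depth y = 0.317 m, the central angle is θ = 2 arccos(1 − 2y/D) = 3.407 rad. Then A = (D²/8)(θ − sin θ) = 0.1438 m² and P = Dθ/2 = 0.9539 m.
Hydraulic radius R = A/P = 0.1438/0.9539 = 0.1508 m.
Rearranging Manning's equation: n = (1/Q) A R^(2/3) S^(1/2) = (1/0.244) × 0.1438 × 0.1508^(2/3) × √0.0081 = 0.015.

n = 0.015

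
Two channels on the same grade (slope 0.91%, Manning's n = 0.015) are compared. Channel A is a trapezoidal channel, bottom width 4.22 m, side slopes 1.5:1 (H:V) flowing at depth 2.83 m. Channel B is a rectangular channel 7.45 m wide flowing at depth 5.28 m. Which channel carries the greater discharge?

Channel A: With bottom width b = 4.22 m and side slope z = 1.5: A = (b + zy)y = (4.22 + 1.5×2.83)×2.83 = 23.96 m²; P = b + 2y√(1+z²) = 4.22 + 2×2.83×1.803 = 14.42 m. Hydraulic radius R = A/P = 23.96/14.42 = 1.661 m. Q_A = (1/0.015)·23.96·1.661^(2/3)·√0.0091 = 213.7 m³/s.
Channel B: Flow area A = b·y = 7.45 × 5.28 = 39.34 m². Wetted perimeter P = b + 2y = 7.45 + 2×5.28 = 18.01 m. Hydraulic radius R = A/P = 39.34/18.01 = 2.184 m. Q_B = (1/0.015)·39.34·2.184^(2/3)·√0.0091 = 421.1 m³/s.
Q_A = 213.7 m³/s vs Q_B = 421.1 m³/s, so channel B carries more.

channel B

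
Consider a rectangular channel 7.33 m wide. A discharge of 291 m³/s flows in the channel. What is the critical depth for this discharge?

y_c = 5.44 m

For a rectangular channel, critical depth y_c = (q²/g)^(1/3) where q = Q/b = 291/7.33 = 39.7 m²/s.
So y_c = (39.7²/9.81)^(1/3) = 5.44 m.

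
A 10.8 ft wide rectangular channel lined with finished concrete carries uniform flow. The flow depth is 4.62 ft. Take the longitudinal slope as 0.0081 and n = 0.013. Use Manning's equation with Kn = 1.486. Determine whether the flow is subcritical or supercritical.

Flow area A = b·y = 10.8 × 4.62 = 49.9 ft². Wetted perimeter P = b + 2y = 10.8 + 2×4.62 = 20.04 ft.
Hydraulic radius R = A/P = 49.9/20.04 = 2.49 ft.
V = (1.486/n) R^(2/3) √S = (1.486/0.013) × 2.49^(2/3) × √0.0081 = 18.9 ft/s. Hydraulic depth D_h = A/T = 49.9/10.8 = 4.62 ft.
Froude number Fr = V/√(g·D_h) = 18.9/√(32.2×4.62) = 1.55, which is greater than 1, so the flow is supercritical.

supercritical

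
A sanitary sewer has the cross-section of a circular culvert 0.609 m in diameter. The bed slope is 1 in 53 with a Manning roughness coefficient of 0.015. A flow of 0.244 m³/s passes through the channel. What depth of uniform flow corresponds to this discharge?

y_n = 0.237 m

Manning's equation rearranged: A R^(2/3) = nQ / (1·√S) = 0.015 × 0.244 / (√0.01887) = 0.02665.
Trying y = 0.262 m: A R^(2/3) = 0.03193 — over.
Trying y = 0.174 m: A R^(2/3) = 0.01479 — short.
Trying y = 0.237 m: A R^(2/3) = 0.02661 — ≈ 0.02665.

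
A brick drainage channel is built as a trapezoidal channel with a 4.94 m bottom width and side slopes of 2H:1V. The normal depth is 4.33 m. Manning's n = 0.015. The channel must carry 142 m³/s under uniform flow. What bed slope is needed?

With bottom width b = 4.94 m and side slope z = 2: A = (b + zy)y = (4.94 + 2×4.33)×4.33 = 58.89 m²; P = b + 2y√(1+z²) = 4.94 + 2×4.33×2.236 = 24.3 m.
Hydraulic radius R = A/P = 58.89/24.3 = 2.423 m.
From Manning's equation, S = [nQ / (1 A R^(2/3))]² = [0.015 × 142 / (1 × 58.89 × 2.423^(2/3))]² = 0.000402.

S = 0.000402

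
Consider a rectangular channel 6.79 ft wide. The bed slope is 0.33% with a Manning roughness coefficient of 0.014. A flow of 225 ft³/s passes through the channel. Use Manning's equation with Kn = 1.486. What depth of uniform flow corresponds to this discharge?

Manning's equation rearranged: A R^(2/3) = nQ / (1.486·√S) = 0.014 × 225 / (1.486 × √0.0033) = 36.9.
Try y = 3.15 ft: A R^(2/3) = 29.67 — too small.
Try y = 4.22 ft: A R^(2/3) = 43.67 — too large.
Try y = 3.71 ft: A R^(2/3) = 36.9 — ≈ 36.9.

y_n = 3.71 ft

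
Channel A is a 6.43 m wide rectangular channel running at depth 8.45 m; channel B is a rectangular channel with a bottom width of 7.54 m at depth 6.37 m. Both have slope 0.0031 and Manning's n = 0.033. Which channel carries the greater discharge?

Channel A: Flow area A = b·y = 6.43 × 8.45 = 54.33 m². Wetted perimeter P = b + 2y = 6.43 + 2×8.45 = 23.33 m. Hydraulic radius R = A/P = 54.33/23.33 = 2.329 m. Q_A = (1/0.033)·54.33·2.329^(2/3)·√0.0031 = 161.1 m³/s.
Channel B: Flow area A = b·y = 7.54 × 6.37 = 48.03 m². Wetted perimeter P = b + 2y = 7.54 + 2×6.37 = 20.28 m. Hydraulic radius R = A/P = 48.03/20.28 = 2.368 m. Q_B = (1/0.033)·48.03·2.368^(2/3)·√0.0031 = 144 m³/s.
Q_A = 161.1 m³/s vs Q_B = 144 m³/s, so channel A carries more.

channel A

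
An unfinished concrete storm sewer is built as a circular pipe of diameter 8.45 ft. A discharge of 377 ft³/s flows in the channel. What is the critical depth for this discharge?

y_c = 4.85 ft

At critical depth, Q² T / (g A³) = 1, i.e. A³/T = Q²/g = 377²/32.2 = 4414.
Trying y = 3.89 ft: A³/T = 1903 — short.
Trying y = 5.46 ft: A³/T = 6966 — over.
Trying y = 4.85 ft: A³/T = 4419 — matches.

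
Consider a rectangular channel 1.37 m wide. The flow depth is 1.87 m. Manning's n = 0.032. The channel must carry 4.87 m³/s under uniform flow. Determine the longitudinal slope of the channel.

Flow area A = b·y = 1.37 × 1.87 = 2.562 m². Wetted perimeter P = b + 2y = 1.37 + 2×1.87 = 5.11 m.
Hydraulic radius R = A/P = 2.562/5.11 = 0.5014 m.
From Manning's equation, S = [nQ / (1 A R^(2/3))]² = [0.032 × 4.87 / (1 × 2.562 × 0.5014^(2/3))]² = 0.00929.

S = 0.00929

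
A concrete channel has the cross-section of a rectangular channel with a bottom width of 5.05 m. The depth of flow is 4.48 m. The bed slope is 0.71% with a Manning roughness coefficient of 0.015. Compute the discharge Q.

Flow area A = b·y = 5.05 × 4.48 = 22.62 m². Wetted perimeter P = b + 2y = 5.05 + 2×4.48 = 14.01 m.
Hydraulic radius R = A/P = 22.62/14.01 = 1.615 m.
Manning's equation: Q = (1/n) A R^(2/3) S^(1/2) = (1/0.015) × 22.62 × 1.615^(2/3) × 0.0071^(1/2) = 175 m³/s.

Q = 175 m³/s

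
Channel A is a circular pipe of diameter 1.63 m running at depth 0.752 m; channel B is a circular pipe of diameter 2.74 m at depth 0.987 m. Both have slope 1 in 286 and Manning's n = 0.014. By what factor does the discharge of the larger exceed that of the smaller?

2.55

Channel A: For a circular section of diameter D = 1.63 m at depth y = 0.752 m, the central angle is θ = 2 arccos(1 − 2y/D) = 2.987 rad. Then A = (D²/8)(θ − sin θ) = 0.9408 m² and P = Dθ/2 = 2.434 m. Hydraulic radius R = A/P = 0.9408/2.434 = 0.3865 m. Q_A = (1/0.014)·0.9408·0.3865^(2/3)·√0.003497 = 2.108 m³/s.
Channel B: For a circular section of diameter D = 2.74 m at depth y = 0.987 m, the central angle is θ = 2 arccos(1 − 2y/D) = 2.575 rad. Then A = (D²/8)(θ − sin θ) = 1.913 m² and P = Dθ/2 = 3.528 m. Hydraulic radius R = A/P = 1.913/3.528 = 0.5422 m. Q_B = (1/0.014)·1.913·0.5422^(2/3)·√0.003497 = 5.371 m³/s.
The larger discharge is 5.371 m³/s and the smaller is 2.108 m³/s; the ratio is 2.55.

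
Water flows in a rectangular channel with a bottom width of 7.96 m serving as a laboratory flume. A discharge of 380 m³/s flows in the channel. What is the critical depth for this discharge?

For a rectangular channel, critical depth y_c = (q²/g)^(1/3) where q = Q/b = 380/7.96 = 47.74 m²/s.
So y_c = (47.74²/9.81)^(1/3) = 6.15 m.

y_c = 6.15 m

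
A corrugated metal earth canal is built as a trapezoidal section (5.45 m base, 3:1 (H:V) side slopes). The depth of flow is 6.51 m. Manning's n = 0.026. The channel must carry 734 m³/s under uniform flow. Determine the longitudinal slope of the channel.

S = 0.0026

With bottom width b = 5.45 m and side slope z = 3: A = (b + zy)y = (5.45 + 3×6.51)×6.51 = 162.6 m²; P = b + 2y√(1+z²) = 5.45 + 2×6.51×3.162 = 46.62 m.
Hydraulic radius R = A/P = 162.6/46.62 = 3.488 m.
From Manning's equation, S = [nQ / (1 A R^(2/3))]² = [0.026 × 734 / (1 × 162.6 × 3.488^(2/3))]² = 0.0026.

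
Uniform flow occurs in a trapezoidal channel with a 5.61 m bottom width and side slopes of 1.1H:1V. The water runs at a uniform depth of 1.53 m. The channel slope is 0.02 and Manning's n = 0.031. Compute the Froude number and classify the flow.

supercritical

With bottom width b = 5.61 m and side slope z = 1.1: A = (b + zy)y = (5.61 + 1.1×1.53)×1.53 = 11.16 m²; P = b + 2y√(1+z²) = 5.61 + 2×1.53×1.487 = 10.16 m.
Hydraulic radius R = A/P = 11.16/10.16 = 1.098 m.
V = (1/n) R^(2/3) √S = (1/0.031) × 1.098^(2/3) × √0.02 = 4.856 m/s. Hydraulic depth D_h = A/T = 11.16/8.976 = 1.243 m.
Froude number Fr = V/√(g·D_h) = 4.856/√(9.81×1.243) = 1.39, which is greater than 1, so the flow is supercritical.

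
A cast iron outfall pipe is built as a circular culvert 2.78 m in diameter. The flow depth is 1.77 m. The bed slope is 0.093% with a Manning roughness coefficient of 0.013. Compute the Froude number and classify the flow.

For a circular section of diameter D = 2.78 m at depth y = 1.77 m, the central angle is θ = 2 arccos(1 − 2y/D) = 3.695 rad. Then A = (D²/8)(θ − sin θ) = 4.078 m² and P = Dθ/2 = 5.137 m.
Hydraulic radius R = A/P = 4.078/5.137 = 0.7939 m.
V = (1/n) R^(2/3) √S = (1/0.013) × 0.7939^(2/3) × √0.00093 = 2.011 m/s. Hydraulic depth D_h = A/T = 4.078/2.674 = 1.525 m.
Froude number Fr = V/√(g·D_h) = 2.011/√(9.81×1.525) = 0.52, which is less than 1, so the flow is subcritical.

subcritical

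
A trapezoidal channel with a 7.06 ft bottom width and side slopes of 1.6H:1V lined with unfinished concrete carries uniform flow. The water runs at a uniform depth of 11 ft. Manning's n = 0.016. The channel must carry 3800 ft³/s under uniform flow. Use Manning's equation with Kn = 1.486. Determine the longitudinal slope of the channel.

With bottom width b = 7.06 ft and side slope z = 1.6: A = (b + zy)y = (7.06 + 1.6×11)×11 = 271.3 ft²; P = b + 2y√(1+z²) = 7.06 + 2×11×1.887 = 48.57 ft.
Hydraulic radius R = A/P = 271.3/48.57 = 5.585 ft.
From Manning's equation, S = [nQ / (1.486 A R^(2/3))]² = [0.016 × 3800 / (1.486 × 271.3 × 5.585^(2/3))]² = 0.0023.

S = 0.0023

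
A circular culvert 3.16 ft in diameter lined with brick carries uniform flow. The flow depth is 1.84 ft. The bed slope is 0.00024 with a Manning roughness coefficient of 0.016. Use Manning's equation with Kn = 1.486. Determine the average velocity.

For a circular section of diameter D = 3.16 ft at depth y = 1.84 ft, the central angle is θ = 2 arccos(1 − 2y/D) = 3.472 rad. Then A = (D²/8)(θ − sin θ) = 4.739 ft² and P = Dθ/2 = 5.486 ft.
Hydraulic radius R = A/P = 4.739/5.486 = 0.8639 ft.
From Manning's equation, V = (1.486/n) R^(2/3) S^(1/2) = (1.486/0.016) × 0.8639^(2/3) × 0.00024^(1/2) = 1.31 ft/s.

V = 1.31 ft/s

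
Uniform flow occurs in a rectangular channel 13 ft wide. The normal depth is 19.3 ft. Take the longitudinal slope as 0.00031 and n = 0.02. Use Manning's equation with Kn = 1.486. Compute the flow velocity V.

Flow area A = b·y = 13 × 19.3 = 250.9 ft². Wetted perimeter P = b + 2y = 13 + 2×19.3 = 51.6 ft.
Hydraulic radius R = A/P = 250.9/51.6 = 4.862 ft.
From Manning's equation, V = (1.486/n) R^(2/3) S^(1/2) = (1.486/0.02) × 4.862^(2/3) × 0.00031^(1/2) = 3.75 ft/s.

V = 3.75 ft/s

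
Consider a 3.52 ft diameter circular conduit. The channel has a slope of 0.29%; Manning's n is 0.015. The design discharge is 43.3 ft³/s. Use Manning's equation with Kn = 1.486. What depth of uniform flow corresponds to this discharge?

Manning's equation rearranged: A R^(2/3) = nQ / (1.486·√S) = 0.015 × 43.3 / (1.486 × √0.0029) = 8.116.
Try y = 2.29 ft: A R^(2/3) = 6.768 — too small.
Try y = 2.63 ft: A R^(2/3) = 8.113 — close enough.

y_n = 2.63 ft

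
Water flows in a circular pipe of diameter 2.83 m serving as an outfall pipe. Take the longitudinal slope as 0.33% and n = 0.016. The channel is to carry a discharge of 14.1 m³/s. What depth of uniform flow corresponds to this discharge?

Manning's equation rearranged: A R^(2/3) = nQ / (1·√S) = 0.016 × 14.1 / (√0.0033) = 3.927.
Trying y = 2.06 m: A R^(2/3) = 4.394 — too large.
Trying y = 1.53 m: A R^(2/3) = 2.845 — too small.
Trying y = 1.89 m: A R^(2/3) = 3.925 — ≈ 3.927.

y_n = 1.89 m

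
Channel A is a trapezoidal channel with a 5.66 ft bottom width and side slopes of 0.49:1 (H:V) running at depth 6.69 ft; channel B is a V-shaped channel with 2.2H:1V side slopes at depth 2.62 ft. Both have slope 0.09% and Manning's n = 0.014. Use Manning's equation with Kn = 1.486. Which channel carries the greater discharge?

channel A

Channel A: With bottom width b = 5.66 ft and side slope z = 0.49: A = (b + zy)y = (5.66 + 0.49×6.69)×6.69 = 59.8 ft²; P = b + 2y√(1+z²) = 5.66 + 2×6.69×1.114 = 20.56 ft. Hydraulic radius R = A/P = 59.8/20.56 = 2.908 ft. Q_A = (1.486/0.014)·59.8·2.908^(2/3)·√0.0009 = 388 ft³/s.
Channel B: For a triangular section with side slope z = 2.2: A = zy² = 2.2×2.62² = 15.1 ft²; P = 2y√(1+z²) = 2×2.62×2.417 = 12.66 ft. Hydraulic radius R = A/P = 15.1/12.66 = 1.193 ft. Q_B = (1.486/0.014)·15.1·1.193^(2/3)·√0.0009 = 54.08 ft³/s.
Q_A = 388 ft³/s vs Q_B = 54.08 ft³/s, so channel A carries more.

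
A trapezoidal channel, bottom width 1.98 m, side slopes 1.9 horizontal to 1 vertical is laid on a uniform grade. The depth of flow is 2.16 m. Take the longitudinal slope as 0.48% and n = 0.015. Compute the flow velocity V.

V = 5.12 m/s

With bottom width b = 1.98 m and side slope z = 1.9: A = (b + zy)y = (1.98 + 1.9×2.16)×2.16 = 13.14 m²; P = b + 2y√(1+z²) = 1.98 + 2×2.16×2.147 = 11.26 m.
Hydraulic radius R = A/P = 13.14/11.26 = 1.168 m.
From Manning's equation, V = (1/n) R^(2/3) S^(1/2) = (1/0.015) × 1.168^(2/3) × 0.0048^(1/2) = 5.12 m/s.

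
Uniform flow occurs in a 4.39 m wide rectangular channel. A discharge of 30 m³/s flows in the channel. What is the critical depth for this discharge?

For a rectangular channel, critical depth y_c = (q²/g)^(1/3) where q = Q/b = 30/4.39 = 6.834 m²/s.
So y_c = (6.834²/9.81)^(1/3) = 1.68 m.

y_c = 1.68 m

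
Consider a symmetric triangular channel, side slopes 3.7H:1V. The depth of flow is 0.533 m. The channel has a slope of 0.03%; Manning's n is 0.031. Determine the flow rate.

For a triangular section with side slope z = 3.7: A = zy² = 3.7×0.533² = 1.051 m²; P = 2y√(1+z²) = 2×0.533×3.833 = 4.086 m.
Hydraulic radius R = A/P = 1.051/4.086 = 0.2573 m.
Manning's equation: Q = (1/n) A R^(2/3) S^(1/2) = (1/0.031) × 1.051 × 0.2573^(2/3) × 0.0003^(1/2) = 0.238 m³/s.

Q = 0.238 m³/s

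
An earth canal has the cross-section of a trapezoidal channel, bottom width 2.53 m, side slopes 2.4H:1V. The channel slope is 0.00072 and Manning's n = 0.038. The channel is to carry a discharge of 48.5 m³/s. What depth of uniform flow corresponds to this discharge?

y_n = 3.77 m

Manning's equation rearranged: A R^(2/3) = nQ / (1·√S) = 0.038 × 48.5 / (√0.00072) = 68.68.
Try y = 3.21 m: A R^(2/3) = 46.96 — low.
Try y = 3.77 m: A R^(2/3) = 68.64 — ≈ 68.68.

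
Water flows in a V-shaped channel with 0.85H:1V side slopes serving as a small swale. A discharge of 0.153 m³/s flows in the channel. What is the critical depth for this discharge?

y_c = 0.366 m

At critical depth, Q² T / (g A³) = 1, i.e. A³/T = Q²/g = 0.153²/9.81 = 0.002386.
Try y = 0.458 m: A³/T = 0.00728 — over.
Try y = 0.271 m: A³/T = 0.000528 — short.
Try y = 0.366 m: A³/T = 0.002373 — close enough.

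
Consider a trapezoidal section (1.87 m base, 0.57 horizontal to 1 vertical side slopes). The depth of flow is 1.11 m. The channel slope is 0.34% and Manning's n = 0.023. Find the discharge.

Q = 5.16 m³/s

With bottom width b = 1.87 m and side slope z = 0.57: A = (b + zy)y = (1.87 + 0.57×1.11)×1.11 = 2.778 m²; P = b + 2y√(1+z²) = 1.87 + 2×1.11×1.151 = 4.425 m.
Hydraulic radius R = A/P = 2.778/4.425 = 0.6278 m.
Manning's equation: Q = (1/n) A R^(2/3) S^(1/2) = (1/0.023) × 2.778 × 0.6278^(2/3) × 0.0034^(1/2) = 5.16 m³/s.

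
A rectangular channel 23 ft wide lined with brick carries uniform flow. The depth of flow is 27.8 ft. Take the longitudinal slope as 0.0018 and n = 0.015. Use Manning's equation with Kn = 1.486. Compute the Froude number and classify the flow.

subcritical

Flow area A = b·y = 23 × 27.8 = 639.4 ft². Wetted perimeter P = b + 2y = 23 + 2×27.8 = 78.6 ft.
Hydraulic radius R = A/P = 639.4/78.6 = 8.135 ft.
V = (1.486/n) R^(2/3) √S = (1.486/0.015) × 8.135^(2/3) × √0.0018 = 17 ft/s. Hydraulic depth D_h = A/T = 639.4/23 = 27.8 ft.
Froude number Fr = V/√(g·D_h) = 17/√(32.2×27.8) = 0.568, which is less than 1, so the flow is subcritical.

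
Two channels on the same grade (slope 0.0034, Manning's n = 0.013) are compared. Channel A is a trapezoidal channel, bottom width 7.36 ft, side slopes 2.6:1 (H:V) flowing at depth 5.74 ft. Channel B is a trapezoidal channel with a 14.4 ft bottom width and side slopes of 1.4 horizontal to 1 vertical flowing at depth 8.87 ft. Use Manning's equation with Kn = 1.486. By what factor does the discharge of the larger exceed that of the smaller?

2.57

Channel A: With bottom width b = 7.36 ft and side slope z = 2.6: A = (b + zy)y = (7.36 + 2.6×5.74)×5.74 = 127.9 ft²; P = b + 2y√(1+z²) = 7.36 + 2×5.74×2.786 = 39.34 ft. Hydraulic radius R = A/P = 127.9/39.34 = 3.251 ft. Q_A = (1.486/0.013)·127.9·3.251^(2/3)·√0.0034 = 1871 ft³/s.
Channel B: With bottom width b = 14.4 ft and side slope z = 1.4: A = (b + zy)y = (14.4 + 1.4×8.87)×8.87 = 237.9 ft²; P = b + 2y√(1+z²) = 14.4 + 2×8.87×1.72 = 44.92 ft. Hydraulic radius R = A/P = 237.9/44.92 = 5.295 ft. Q_B = (1.486/0.013)·237.9·5.295^(2/3)·√0.0034 = 4817 ft³/s.
The larger discharge is 4817 ft³/s and the smaller is 1871 ft³/s; the ratio is 2.57.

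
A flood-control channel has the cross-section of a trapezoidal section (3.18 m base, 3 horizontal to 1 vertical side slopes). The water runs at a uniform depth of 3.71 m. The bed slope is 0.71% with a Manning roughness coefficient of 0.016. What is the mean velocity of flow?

With bottom width b = 3.18 m and side slope z = 3: A = (b + zy)y = (3.18 + 3×3.71)×3.71 = 53.09 m²; P = b + 2y√(1+z²) = 3.18 + 2×3.71×3.162 = 26.64 m.
Hydraulic radius R = A/P = 53.09/26.64 = 1.993 m.
From Manning's equation, V = (1/n) R^(2/3) S^(1/2) = (1/0.016) × 1.993^(2/3) × 0.0071^(1/2) = 8.34 m/s.

V = 8.34 m/s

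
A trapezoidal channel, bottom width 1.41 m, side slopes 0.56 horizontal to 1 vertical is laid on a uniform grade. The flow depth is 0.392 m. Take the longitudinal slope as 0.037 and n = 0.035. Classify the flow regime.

supercritical

With bottom width b = 1.41 m and side slope z = 0.56: A = (b + zy)y = (1.41 + 0.56×0.392)×0.392 = 0.6388 m²; P = b + 2y√(1+z²) = 1.41 + 2×0.392×1.146 = 2.309 m.
Hydraulic radius R = A/P = 0.6388/2.309 = 0.2767 m.
V = (1/n) R^(2/3) √S = (1/0.035) × 0.2767^(2/3) × √0.037 = 2.334 m/s. Hydraulic depth D_h = A/T = 0.6388/1.849 = 0.3455 m.
Froude number Fr = V/√(g·D_h) = 2.334/√(9.81×0.3455) = 1.27, which is greater than 1, so the flow is supercritical.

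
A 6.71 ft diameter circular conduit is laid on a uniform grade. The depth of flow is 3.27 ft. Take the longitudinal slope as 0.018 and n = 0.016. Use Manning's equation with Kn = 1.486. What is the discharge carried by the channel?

Q = 298 ft³/s

For a circular section of diameter D = 6.71 ft at depth y = 3.27 ft, the central angle is θ = 2 arccos(1 − 2y/D) = 3.091 rad. Then A = (D²/8)(θ − sin θ) = 17.11 ft² and P = Dθ/2 = 10.37 ft.
Hydraulic radius R = A/P = 17.11/10.37 = 1.65 ft.
Manning's equation: Q = (1.486/n) A R^(2/3) S^(1/2) = (1.486/0.016) × 17.11 × 1.65^(2/3) × 0.018^(1/2) = 298 ft³/s.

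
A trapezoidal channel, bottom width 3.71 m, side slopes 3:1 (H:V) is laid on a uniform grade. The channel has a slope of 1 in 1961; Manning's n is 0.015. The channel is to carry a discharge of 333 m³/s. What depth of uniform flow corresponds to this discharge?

Manning's equation rearranged: A R^(2/3) = nQ / (1·√S) = 0.015 × 333 / (√0.0005099) = 221.2.
Trying y = 4.32 m: A R^(2/3) = 126.2 — too small.
Trying y = 5.46 m: A R^(2/3) = 221.4 — ≈ 221.2.

y_n = 5.46 m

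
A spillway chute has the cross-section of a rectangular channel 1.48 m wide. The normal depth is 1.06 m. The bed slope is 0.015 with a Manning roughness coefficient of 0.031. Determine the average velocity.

V = 2.27 m/s

Flow area A = b·y = 1.48 × 1.06 = 1.569 m². Wetted perimeter P = b + 2y = 1.48 + 2×1.06 = 3.6 m.
Hydraulic radius R = A/P = 1.569/3.6 = 0.4358 m.
From Manning's equation, V = (1/n) R^(2/3) S^(1/2) = (1/0.031) × 0.4358^(2/3) × 0.015^(1/2) = 2.27 m/s.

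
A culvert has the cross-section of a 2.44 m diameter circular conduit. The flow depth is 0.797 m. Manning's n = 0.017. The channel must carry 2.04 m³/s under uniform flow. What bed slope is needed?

For a circular section of diameter D = 2.44 m at depth y = 0.797 m, the central angle is θ = 2 arccos(1 − 2y/D) = 2.433 rad. Then A = (D²/8)(θ − sin θ) = 1.327 m² and P = Dθ/2 = 2.969 m.
Hydraulic radius R = A/P = 1.327/2.969 = 0.447 m.
From Manning's equation, S = [nQ / (1 A R^(2/3))]² = [0.017 × 2.04 / (1 × 1.327 × 0.447^(2/3))]² = 0.002.

S = 0.002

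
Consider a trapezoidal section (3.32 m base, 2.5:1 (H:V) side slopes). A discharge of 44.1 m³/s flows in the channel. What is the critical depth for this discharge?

At critical depth, Q² T / (g A³) = 1, i.e. A³/T = Q²/g = 44.1²/9.81 = 198.2.
At y = 2.18 m: A³/T = 491.4 — over.
At y = 1.55 m: A³/T = 125.3 — short.
At y = 1.74 m: A³/T = 197.8 — matches.

y_c = 1.74 m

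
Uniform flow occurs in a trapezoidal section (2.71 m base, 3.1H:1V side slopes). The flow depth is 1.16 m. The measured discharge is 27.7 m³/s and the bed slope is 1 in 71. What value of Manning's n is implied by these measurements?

With bottom width b = 2.71 m and side slope z = 3.1: A = (b + zy)y = (2.71 + 3.1×1.16)×1.16 = 7.315 m²; P = b + 2y√(1+z²) = 2.71 + 2×1.16×3.257 = 10.27 m.
Hydraulic radius R = A/P = 7.315/10.27 = 0.7125 m.
Rearranging Manning's equation: n = (1/Q) A R^(2/3) S^(1/2) = (1/27.7) × 7.315 × 0.7125^(2/3) × √0.01408 = 0.025.

n = 0.025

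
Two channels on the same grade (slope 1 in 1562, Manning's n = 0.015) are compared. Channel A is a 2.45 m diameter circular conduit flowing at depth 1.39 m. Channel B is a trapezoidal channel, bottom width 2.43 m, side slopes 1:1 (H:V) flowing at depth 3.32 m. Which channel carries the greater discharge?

Channel A: For a circular section of diameter D = 2.45 m at depth y = 1.39 m, the central angle is θ = 2 arccos(1 − 2y/D) = 3.412 rad. Then A = (D²/8)(θ − sin θ) = 2.76 m² and P = Dθ/2 = 4.179 m. Hydraulic radius R = A/P = 2.76/4.179 = 0.6604 m. Q_A = (1/0.015)·2.76·0.6604^(2/3)·√0.0006402 = 3.531 m³/s.
Channel B: With bottom width b = 2.43 m and side slope z = 1: A = (b + zy)y = (2.43 + 1×3.32)×3.32 = 19.09 m²; P = b + 2y√(1+z²) = 2.43 + 2×3.32×1.414 = 11.82 m. Hydraulic radius R = A/P = 19.09/11.82 = 1.615 m. Q_B = (1/0.015)·19.09·1.615^(2/3)·√0.0006402 = 44.33 m³/s.
Q_A = 3.531 m³/s vs Q_B = 44.33 m³/s, so channel B carries more.

channel B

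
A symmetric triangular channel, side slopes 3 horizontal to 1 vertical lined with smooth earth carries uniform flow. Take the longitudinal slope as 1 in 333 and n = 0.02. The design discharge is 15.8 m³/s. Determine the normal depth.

y_n = 1.54 m

Manning's equation rearranged: A R^(2/3) = nQ / (1·√S) = 0.02 × 15.8 / (√0.003003) = 5.766.
Try y = 1.78 m: A R^(2/3) = 8.491 — high.
Try y = 1.06 m: A R^(2/3) = 2.131 — low.
Try y = 1.54 m: A R^(2/3) = 5.771 — ≈ 5.766.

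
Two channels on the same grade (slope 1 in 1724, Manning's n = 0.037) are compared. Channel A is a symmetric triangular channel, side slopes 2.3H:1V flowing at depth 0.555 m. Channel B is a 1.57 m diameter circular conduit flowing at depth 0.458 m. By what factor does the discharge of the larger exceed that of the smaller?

Channel A: For a triangular section with side slope z = 2.3: A = zy² = 2.3×0.555² = 0.7085 m²; P = 2y√(1+z²) = 2×0.555×2.508 = 2.784 m. Hydraulic radius R = A/P = 0.7085/2.784 = 0.2545 m. Q_A = (1/0.037)·0.7085·0.2545^(2/3)·√0.00058 = 0.1852 m³/s.
Channel B: For a circular section of diameter D = 1.57 m at depth y = 0.458 m, the central angle is θ = 2 arccos(1 − 2y/D) = 2.282 rad. Then A = (D²/8)(θ − sin θ) = 0.4698 m² and P = Dθ/2 = 1.792 m. Hydraulic radius R = A/P = 0.4698/1.792 = 0.2622 m. Q_B = (1/0.037)·0.4698·0.2622^(2/3)·√0.00058 = 0.1253 m³/s.
The larger discharge is 0.1852 m³/s and the smaller is 0.1253 m³/s; the ratio is 1.48.

1.48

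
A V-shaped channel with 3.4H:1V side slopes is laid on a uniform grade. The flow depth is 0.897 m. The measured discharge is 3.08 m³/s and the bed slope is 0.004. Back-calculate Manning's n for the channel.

For a triangular section with side slope z = 3.4: A = zy² = 3.4×0.897² = 2.736 m²; P = 2y√(1+z²) = 2×0.897×3.544 = 6.358 m.
Hydraulic radius R = A/P = 2.736/6.358 = 0.4303 m.
Rearranging Manning's equation: n = (1/Q) A R^(2/3) S^(1/2) = (1/3.08) × 2.736 × 0.4303^(2/3) × √0.004 = 0.032.

n = 0.032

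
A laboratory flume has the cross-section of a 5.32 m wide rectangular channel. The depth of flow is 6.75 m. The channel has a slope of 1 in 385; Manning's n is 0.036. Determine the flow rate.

Flow area A = b·y = 5.32 × 6.75 = 35.91 m². Wetted perimeter P = b + 2y = 5.32 + 2×6.75 = 18.82 m.
Hydraulic radius R = A/P = 35.91/18.82 = 1.908 m.
Manning's equation: Q = (1/n) A R^(2/3) S^(1/2) = (1/0.036) × 35.91 × 1.908^(2/3) × 0.002597^(1/2) = 78.2 m³/s.

Q = 78.2 m³/s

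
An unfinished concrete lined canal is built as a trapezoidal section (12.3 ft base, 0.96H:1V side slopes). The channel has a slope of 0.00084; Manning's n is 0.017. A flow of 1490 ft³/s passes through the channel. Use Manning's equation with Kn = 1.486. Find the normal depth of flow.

y_n = 9.27 ft

Manning's equation rearranged: A R^(2/3) = nQ / (1.486·√S) = 0.017 × 1490 / (1.486 × √0.00084) = 588.1.
At y = 11.8 ft: A R^(2/3) = 940.3 — high.
At y = 9.27 ft: A R^(2/3) = 587.7 — ≈ 588.1.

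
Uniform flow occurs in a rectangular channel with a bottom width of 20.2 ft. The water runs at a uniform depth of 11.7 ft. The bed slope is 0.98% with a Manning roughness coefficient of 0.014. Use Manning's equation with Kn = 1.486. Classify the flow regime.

Flow area A = b·y = 20.2 × 11.7 = 236.3 ft². Wetted perimeter P = b + 2y = 20.2 + 2×11.7 = 43.6 ft.
Hydraulic radius R = A/P = 236.3/43.6 = 5.421 ft.
V = (1.486/n) R^(2/3) √S = (1.486/0.014) × 5.421^(2/3) × √0.0098 = 32.42 ft/s. Hydraulic depth D_h = A/T = 236.3/20.2 = 11.7 ft.
Froude number Fr = V/√(g·D_h) = 32.42/√(32.2×11.7) = 1.67, which is greater than 1, so the flow is supercritical.

supercritical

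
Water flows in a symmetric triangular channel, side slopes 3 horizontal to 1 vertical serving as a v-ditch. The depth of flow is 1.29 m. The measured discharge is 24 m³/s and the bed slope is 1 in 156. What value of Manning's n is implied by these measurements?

For a triangular section with side slope z = 3: A = zy² = 3×1.29² = 4.992 m²; P = 2y√(1+z²) = 2×1.29×3.162 = 8.159 m.
Hydraulic radius R = A/P = 4.992/8.159 = 0.6119 m.
Rearranging Manning's equation: n = (1/Q) A R^(2/3) S^(1/2) = (1/24) × 4.992 × 0.6119^(2/3) × √0.00641 = 0.012.

n = 0.012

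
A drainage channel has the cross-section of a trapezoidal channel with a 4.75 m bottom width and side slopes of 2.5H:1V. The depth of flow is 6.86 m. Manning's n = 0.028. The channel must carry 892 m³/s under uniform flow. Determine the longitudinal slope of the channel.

S = 0.005

With bottom width b = 4.75 m and side slope z = 2.5: A = (b + zy)y = (4.75 + 2.5×6.86)×6.86 = 150.2 m²; P = b + 2y√(1+z²) = 4.75 + 2×6.86×2.693 = 41.69 m.
Hydraulic radius R = A/P = 150.2/41.69 = 3.603 m.
From Manning's equation, S = [nQ / (1 A R^(2/3))]² = [0.028 × 892 / (1 × 150.2 × 3.603^(2/3))]² = 0.005.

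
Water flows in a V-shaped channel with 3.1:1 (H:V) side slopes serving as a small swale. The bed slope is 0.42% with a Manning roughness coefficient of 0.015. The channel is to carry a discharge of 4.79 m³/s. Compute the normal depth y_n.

y_n = 0.819 m

Manning's equation rearranged: A R^(2/3) = nQ / (1·√S) = 0.015 × 4.79 / (√0.0042) = 1.109.
Try y = 0.691 m: A R^(2/3) = 0.7052 — low.
Try y = 0.99 m: A R^(2/3) = 1.84 — high.
Try y = 0.819 m: A R^(2/3) = 1.109 — ≈ 1.109.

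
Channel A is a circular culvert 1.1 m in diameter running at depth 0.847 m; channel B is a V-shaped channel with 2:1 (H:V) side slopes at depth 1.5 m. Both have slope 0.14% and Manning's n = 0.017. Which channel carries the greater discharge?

channel B

Channel A: For a circular section of diameter D = 1.1 m at depth y = 0.847 m, the central angle is θ = 2 arccos(1 − 2y/D) = 4.282 rad. Then A = (D²/8)(θ − sin θ) = 0.7852 m² and P = Dθ/2 = 2.355 m. Hydraulic radius R = A/P = 0.7852/2.355 = 0.3334 m. Q_A = (1/0.017)·0.7852·0.3334^(2/3)·√0.0014 = 0.8309 m³/s.
Channel B: For a triangular section with side slope z = 2: A = zy² = 2×1.5² = 4.5 m²; P = 2y√(1+z²) = 2×1.5×2.236 = 6.708 m. Hydraulic radius R = A/P = 4.5/6.708 = 0.6708 m. Q_B = (1/0.017)·4.5·0.6708^(2/3)·√0.0014 = 7.59 m³/s.
Q_A = 0.8309 m³/s vs Q_B = 7.59 m³/s, so channel B carries more.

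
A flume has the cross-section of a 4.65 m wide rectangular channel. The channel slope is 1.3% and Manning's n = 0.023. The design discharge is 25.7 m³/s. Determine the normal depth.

y_n = 1.27 m

Manning's equation rearranged: A R^(2/3) = nQ / (1·√S) = 0.023 × 25.7 / (√0.013) = 5.184.
Try y = 1.6 m: A R^(2/3) = 7.179 — high.
Try y = 0.891 m: A R^(2/3) = 3.09 — low.
Try y = 1.27 m: A R^(2/3) = 5.179 — close enough.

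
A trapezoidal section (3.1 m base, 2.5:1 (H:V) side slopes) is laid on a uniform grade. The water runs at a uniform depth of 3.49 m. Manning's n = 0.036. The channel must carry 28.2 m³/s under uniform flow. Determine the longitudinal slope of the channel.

S = 0.00026

With bottom width b = 3.1 m and side slope z = 2.5: A = (b + zy)y = (3.1 + 2.5×3.49)×3.49 = 41.27 m²; P = b + 2y√(1+z²) = 3.1 + 2×3.49×2.693 = 21.89 m.
Hydraulic radius R = A/P = 41.27/21.89 = 1.885 m.
From Manning's equation, S = [nQ / (1 A R^(2/3))]² = [0.036 × 28.2 / (1 × 41.27 × 1.885^(2/3))]² = 0.00026.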